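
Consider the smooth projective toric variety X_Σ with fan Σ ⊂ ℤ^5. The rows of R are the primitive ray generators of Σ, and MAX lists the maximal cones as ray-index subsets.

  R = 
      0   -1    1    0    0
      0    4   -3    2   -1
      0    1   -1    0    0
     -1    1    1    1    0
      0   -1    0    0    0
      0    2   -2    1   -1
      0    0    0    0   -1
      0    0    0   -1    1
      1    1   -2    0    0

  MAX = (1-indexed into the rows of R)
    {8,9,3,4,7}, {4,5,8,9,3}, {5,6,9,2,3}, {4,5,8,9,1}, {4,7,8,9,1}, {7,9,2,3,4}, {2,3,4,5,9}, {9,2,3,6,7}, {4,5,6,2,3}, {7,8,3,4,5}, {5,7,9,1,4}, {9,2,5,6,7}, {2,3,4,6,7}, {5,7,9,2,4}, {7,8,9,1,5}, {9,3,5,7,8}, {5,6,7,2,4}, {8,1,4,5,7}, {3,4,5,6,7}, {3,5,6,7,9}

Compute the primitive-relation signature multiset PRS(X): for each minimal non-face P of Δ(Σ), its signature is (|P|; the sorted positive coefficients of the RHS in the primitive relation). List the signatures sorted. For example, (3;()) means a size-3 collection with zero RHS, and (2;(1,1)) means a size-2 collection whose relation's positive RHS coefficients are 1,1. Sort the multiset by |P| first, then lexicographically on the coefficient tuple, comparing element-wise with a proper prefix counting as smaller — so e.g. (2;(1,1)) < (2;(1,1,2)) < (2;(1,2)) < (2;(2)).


Δ(Σ) — 9 vertices, 9 min non-faces:

  P = {1,3}:  v_{1} + v_{3} = 0  →  sig = (2;())
  P = {1,6}:  v_{1} + v_{6} = v_{4} + v_{5} + v_{7} + v_{9}  →  sig = (2;(1,1,1,1))
  P = {2,8}:  v_{2} + v_{8} = 2·v_{3} + v_{4} + v_{9}  →  sig = (2;(1,1,2))
  P = {1,2}:  v_{1} + v_{2} = 2·v_{4} + v_{5} + v_{7} + 2·v_{9}  →  sig = (2;(1,1,2,2))
  P = {6,8}:  v_{6} + v_{8} = 2·v_{3}  →  sig = (2;(2))
  P = {4,6,9}:  v_{4} + v_{6} + v_{9} = v_{2}  →  sig = (3;(1))
  P = {2,3,5,7}:  v_{2} + v_{3} + v_{5} + v_{7} = 2·v_{6}  →  sig = (4;(2))
  P = {3,4,5,7,9}:  v_{3} + v_{4} + v_{5} + v_{7} + v_{9} = v_{6}  →  sig = (5;(1))
  P = {4,5,7,8,9}:  v_{4} + v_{5} + v_{7} + v_{8} + v_{9} = v_{3}  →  sig = (5;(1))

Sorted signature multiset PRS(X):
[(2;()), (2;(1,1,1,1)), (2;(1,1,2)), (2;(1,1,2,2)), (2;(2)), (3;(1)), (4;(2)), (5;(1)), (5;(1))]


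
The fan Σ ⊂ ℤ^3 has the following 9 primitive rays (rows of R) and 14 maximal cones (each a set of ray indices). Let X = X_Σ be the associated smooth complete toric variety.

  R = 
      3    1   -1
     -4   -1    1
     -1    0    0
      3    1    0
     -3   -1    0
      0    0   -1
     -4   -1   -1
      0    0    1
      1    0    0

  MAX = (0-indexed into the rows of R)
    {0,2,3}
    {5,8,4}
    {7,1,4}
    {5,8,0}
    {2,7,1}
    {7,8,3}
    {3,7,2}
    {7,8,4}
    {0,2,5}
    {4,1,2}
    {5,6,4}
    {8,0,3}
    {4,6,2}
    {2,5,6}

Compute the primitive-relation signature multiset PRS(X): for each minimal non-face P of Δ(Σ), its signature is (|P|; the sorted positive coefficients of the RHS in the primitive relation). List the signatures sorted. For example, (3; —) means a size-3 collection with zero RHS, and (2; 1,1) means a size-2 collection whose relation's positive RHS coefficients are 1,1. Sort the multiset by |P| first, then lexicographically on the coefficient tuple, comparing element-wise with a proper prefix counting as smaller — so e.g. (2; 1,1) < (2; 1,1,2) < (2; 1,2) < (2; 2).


The 17 primitive collections of Σ (r=9, n=3):

  P={2,8}:  v_{2} + v_{8} = 0  ⇒ sig = (2; —)
  P={3,4}:  v_{3} + v_{4} = 0  ⇒ sig = (2; —)
  P={5,7}:  v_{5} + v_{7} = 0  ⇒ sig = (2; —)
  P={0,1}:  v_{0} + v_{1} = v_{2}  ⇒ sig = (2; 1)
  P={0,4}:  v_{0} + v_{4} = v_{5}  ⇒ sig = (2; 1)
  P={0,7}:  v_{0} + v_{7} = v_{3}  ⇒ sig = (2; 1)
  P={3,5}:  v_{3} + v_{5} = v_{0}  ⇒ sig = (2; 1)
  P={1,3}:  v_{1} + v_{3} = v_{2} + v_{7}  ⇒ sig = (2; 1,1)
  P={1,5}:  v_{1} + v_{5} = v_{2} + v_{4}  ⇒ sig = (2; 1,1)
  P={1,8}:  v_{1} + v_{8} = v_{4} + v_{7}  ⇒ sig = (2; 1,1)
  P={3,6}:  v_{3} + v_{6} = v_{2} + v_{5}  ⇒ sig = (2; 1,1)
  P={6,7}:  v_{6} + v_{7} = v_{2} + v_{4}  ⇒ sig = (2; 1,1)
  P={6,8}:  v_{6} + v_{8} = v_{4} + v_{5}  ⇒ sig = (2; 1,1)
  P={0,6}:  v_{0} + v_{6} = v_{2} + 2·v_{5}  ⇒ sig = (2; 1,2)
  P={1,6}:  v_{1} + v_{6} = 2·v_{2} + 2·v_{4}  ⇒ sig = (2; 2,2)
  P={2,4,5}:  v_{2} + v_{4} + v_{5} = v_{6}  ⇒ sig = (3; 1)
  P={2,4,7}:  v_{2} + v_{4} + v_{7} = v_{1}  ⇒ sig = (3; 1)

Hence PRS(X_Σ) =
{ (2; —) ×3,  (2; 1) ×4,  (2; 1,1) ×6,  (2; 1,2),  (2; 2,2),  (3; 1) ×2 }


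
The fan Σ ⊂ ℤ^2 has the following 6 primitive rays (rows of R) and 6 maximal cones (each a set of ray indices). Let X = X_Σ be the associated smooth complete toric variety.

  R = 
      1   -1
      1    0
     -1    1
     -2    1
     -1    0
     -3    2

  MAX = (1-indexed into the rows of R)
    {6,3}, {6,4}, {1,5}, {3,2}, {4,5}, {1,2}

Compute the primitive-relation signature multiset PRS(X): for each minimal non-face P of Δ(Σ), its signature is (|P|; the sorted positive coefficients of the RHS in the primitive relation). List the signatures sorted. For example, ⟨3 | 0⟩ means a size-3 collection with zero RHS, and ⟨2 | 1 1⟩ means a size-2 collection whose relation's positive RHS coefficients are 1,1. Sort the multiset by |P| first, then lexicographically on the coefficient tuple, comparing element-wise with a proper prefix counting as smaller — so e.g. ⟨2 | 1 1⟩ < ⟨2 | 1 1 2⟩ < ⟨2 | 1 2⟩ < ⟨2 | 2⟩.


The 9 primitive collections of Σ (r=6, n=2):

  • {1,3}:  v_{1} + v_{3} = 0  ⇒ sig = ⟨2 | 0⟩
  • {2,5}:  v_{2} + v_{5} = 0  ⇒ sig = ⟨2 | 0⟩
  • {1,4}:  v_{1} + v_{4} = v_{5}  ⇒ sig = ⟨2 | 1⟩
  • {1,6}:  v_{1} + v_{6} = v_{4}  ⇒ sig = ⟨2 | 1⟩
  • {2,4}:  v_{2} + v_{4} = v_{3}  ⇒ sig = ⟨2 | 1⟩
  • {3,4}:  v_{3} + v_{4} = v_{6}  ⇒ sig = ⟨2 | 1⟩
  • {3,5}:  v_{3} + v_{5} = v_{4}  ⇒ sig = ⟨2 | 1⟩
  • {2,6}:  v_{2} + v_{6} = 2·v_{3}  ⇒ sig = ⟨2 | 2⟩
  • {5,6}:  v_{5} + v_{6} = 2·v_{4}  ⇒ sig = ⟨2 | 2⟩

so the primitive-relation signature multiset is
{ ⟨2 | 0⟩ ×2,  ⟨2 | 1⟩ ×5,  ⟨2 | 2⟩ ×2 }


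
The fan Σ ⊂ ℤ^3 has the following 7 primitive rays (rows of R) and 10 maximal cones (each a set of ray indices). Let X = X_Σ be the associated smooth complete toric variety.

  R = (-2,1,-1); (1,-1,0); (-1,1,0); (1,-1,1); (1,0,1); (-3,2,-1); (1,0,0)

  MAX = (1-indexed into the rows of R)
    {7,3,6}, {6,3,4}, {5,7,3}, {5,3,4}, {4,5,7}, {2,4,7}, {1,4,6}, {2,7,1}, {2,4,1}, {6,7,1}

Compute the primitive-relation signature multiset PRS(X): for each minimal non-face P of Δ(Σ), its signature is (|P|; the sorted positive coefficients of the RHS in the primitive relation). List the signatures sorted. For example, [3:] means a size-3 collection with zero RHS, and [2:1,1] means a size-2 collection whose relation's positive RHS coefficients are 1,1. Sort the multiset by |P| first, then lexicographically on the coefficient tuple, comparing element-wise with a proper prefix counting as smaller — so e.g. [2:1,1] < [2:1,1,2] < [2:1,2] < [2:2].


|primitive collections| = 9. Relations:

  P = {2,3}:  v_{2} + v_{3} = 0  ⟹  sig = [2:]
  P = {1,3}:  v_{1} + v_{3} = v_{6}  ⟹  sig = [2:1]
  P = {1,5}:  v_{1} + v_{5} = v_{3}  ⟹  sig = [2:1]
  P = {2,6}:  v_{2} + v_{6} = v_{1}  ⟹  sig = [2:1]
  P = {2,5}:  v_{2} + v_{5} = v_{4} + v_{7}  ⟹  sig = [2:1,1]
  P = {5,6}:  v_{5} + v_{6} = 2·v_{3}  ⟹  sig = [2:2]
  P = {1,4,7}:  v_{1} + v_{4} + v_{7} = 0  ⟹  sig = [3:]
  P = {3,4,7}:  v_{3} + v_{4} + v_{7} = v_{5}  ⟹  sig = [3:1]
  P = {4,6,7}:  v_{4} + v_{6} + v_{7} = v_{3}  ⟹  sig = [3:1]

Hence PRS(X_Σ) =
{ [2:],  [2:1] ×3,  [2:1,1],  [2:2],  [3:],  [3:1] ×2 }


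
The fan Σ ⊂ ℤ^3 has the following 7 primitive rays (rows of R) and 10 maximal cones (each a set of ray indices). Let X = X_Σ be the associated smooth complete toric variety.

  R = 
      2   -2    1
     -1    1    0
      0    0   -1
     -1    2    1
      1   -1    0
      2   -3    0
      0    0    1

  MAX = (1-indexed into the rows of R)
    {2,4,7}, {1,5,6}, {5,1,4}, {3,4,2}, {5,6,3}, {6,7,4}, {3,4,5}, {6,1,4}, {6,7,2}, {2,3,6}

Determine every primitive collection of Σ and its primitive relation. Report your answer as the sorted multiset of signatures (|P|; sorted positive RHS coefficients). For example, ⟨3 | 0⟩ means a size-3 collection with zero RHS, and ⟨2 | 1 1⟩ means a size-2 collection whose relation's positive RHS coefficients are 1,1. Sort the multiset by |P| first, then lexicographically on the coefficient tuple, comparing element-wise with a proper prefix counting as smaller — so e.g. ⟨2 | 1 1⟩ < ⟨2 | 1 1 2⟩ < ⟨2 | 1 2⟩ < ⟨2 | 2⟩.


9 collections generate NE(X_Σ); each relation:

  {2,5}:  v_{2} + v_{5} = 0  ⟹  sig = ⟨2 | 0⟩
  {3,7}:  v_{3} + v_{7} = 0  ⟹  sig = ⟨2 | 0⟩
  {1,2}:  v_{1} + v_{2} = v_{4} + v_{6}  ⟹  sig = ⟨2 | 1 1⟩
  {5,7}:  v_{5} + v_{7} = v_{4} + v_{6}  ⟹  sig = ⟨2 | 1 1⟩
  {1,3}:  v_{1} + v_{3} = 2·v_{5}  ⟹  sig = ⟨2 | 2⟩
  {1,7}:  v_{1} + v_{7} = 2·v_{4} + 2·v_{6}  ⟹  sig = ⟨2 | 2 2⟩
  {2,4,6}:  v_{2} + v_{4} + v_{6} = v_{7}  ⟹  sig = ⟨3 | 1⟩
  {3,4,6}:  v_{3} + v_{4} + v_{6} = v_{5}  ⟹  sig = ⟨3 | 1⟩
  {4,5,6}:  v_{4} + v_{5} + v_{6} = v_{1}  ⟹  sig = ⟨3 | 1⟩

Signatures (|P|; sorted positive RHS coefficients), sorted:
[⟨2 | 0⟩, ⟨2 | 0⟩, ⟨2 | 1 1⟩, ⟨2 | 1 1⟩, ⟨2 | 2⟩, ⟨2 | 2 2⟩, ⟨3 | 1⟩, ⟨3 | 1⟩, ⟨3 | 1⟩]


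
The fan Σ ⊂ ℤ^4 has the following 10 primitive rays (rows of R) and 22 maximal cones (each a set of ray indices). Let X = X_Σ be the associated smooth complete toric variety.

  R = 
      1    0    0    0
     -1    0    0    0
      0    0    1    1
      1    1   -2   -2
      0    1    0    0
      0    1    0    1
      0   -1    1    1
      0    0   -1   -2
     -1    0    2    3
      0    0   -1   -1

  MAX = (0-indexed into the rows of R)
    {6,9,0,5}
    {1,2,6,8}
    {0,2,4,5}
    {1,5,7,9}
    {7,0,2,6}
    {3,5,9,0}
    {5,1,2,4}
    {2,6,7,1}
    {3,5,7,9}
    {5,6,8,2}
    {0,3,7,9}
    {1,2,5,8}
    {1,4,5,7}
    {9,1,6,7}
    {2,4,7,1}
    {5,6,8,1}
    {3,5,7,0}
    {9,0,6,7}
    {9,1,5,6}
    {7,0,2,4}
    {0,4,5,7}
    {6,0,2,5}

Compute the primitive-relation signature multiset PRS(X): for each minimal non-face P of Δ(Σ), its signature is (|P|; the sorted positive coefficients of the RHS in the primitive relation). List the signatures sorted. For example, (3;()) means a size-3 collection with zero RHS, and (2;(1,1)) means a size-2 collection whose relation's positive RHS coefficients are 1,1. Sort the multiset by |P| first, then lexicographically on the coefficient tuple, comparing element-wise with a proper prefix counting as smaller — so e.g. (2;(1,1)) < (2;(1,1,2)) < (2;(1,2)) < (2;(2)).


Σ has 17 primitive collections:

  P = {0,1}:  v_{0} + v_{1} = 0  so sig = (2;())
  P = {2,9}:  v_{2} + v_{9} = 0  so sig = (2;())
  P = {3,8}:  v_{3} + v_{8} = v_{5}  so sig = (2;(1))
  P = {4,6}:  v_{4} + v_{6} = v_{2}  so sig = (2;(1))
  P = {3,6}:  v_{3} + v_{6} = v_{0} + v_{9}  so sig = (2;(1,1))
  P = {4,9}:  v_{4} + v_{9} = v_{5} + v_{7}  so sig = (2;(1,1))
  P = {7,8}:  v_{7} + v_{8} = v_{1} + v_{2}  so sig = (2;(1,1))
  P = {0,8}:  v_{0} + v_{8} = v_{2} + v_{5} + v_{6}  so sig = (2;(1,1,1))
  P = {1,3}:  v_{1} + v_{3} = v_{5} + v_{7} + v_{9}  so sig = (2;(1,1,1))
  P = {2,3}:  v_{2} + v_{3} = v_{0} + v_{5} + v_{7}  so sig = (2;(1,1,1))
  P = {8,9}:  v_{8} + v_{9} = v_{1} + v_{5} + v_{6}  so sig = (2;(1,1,1))
  P = {4,8}:  v_{4} + v_{8} = v_{1} + 2·v_{2} + v_{5}  so sig = (2;(1,1,2))
  P = {3,4}:  v_{3} + v_{4} = v_{0} + 2·v_{5} + 2·v_{7}  so sig = (2;(1,2,2))
  P = {5,6,7}:  v_{5} + v_{6} + v_{7} = 0  so sig = (3;())
  P = {2,5,7}:  v_{2} + v_{5} + v_{7} = v_{4}  so sig = (3;(1))
  P = {0,5,7,9}:  v_{0} + v_{5} + v_{7} + v_{9} = v_{3}  so sig = (4;(1))
  P = {1,2,5,6}:  v_{1} + v_{2} + v_{5} + v_{6} = v_{8}  so sig = (4;(1))

Sorted signature multiset PRS(X):
    |P|=2: 13 collections, coeffs (), (), (1), (1), (1,1), (1,1), (1,1), (1,1,1), (1,1,1), (1,1,1), (1,1,1), (1,1,2), (1,2,2)
    |P|=3: 2 collections, coeffs (), (1)
    |P|=4: 2 collections, coeffs (1), (1)


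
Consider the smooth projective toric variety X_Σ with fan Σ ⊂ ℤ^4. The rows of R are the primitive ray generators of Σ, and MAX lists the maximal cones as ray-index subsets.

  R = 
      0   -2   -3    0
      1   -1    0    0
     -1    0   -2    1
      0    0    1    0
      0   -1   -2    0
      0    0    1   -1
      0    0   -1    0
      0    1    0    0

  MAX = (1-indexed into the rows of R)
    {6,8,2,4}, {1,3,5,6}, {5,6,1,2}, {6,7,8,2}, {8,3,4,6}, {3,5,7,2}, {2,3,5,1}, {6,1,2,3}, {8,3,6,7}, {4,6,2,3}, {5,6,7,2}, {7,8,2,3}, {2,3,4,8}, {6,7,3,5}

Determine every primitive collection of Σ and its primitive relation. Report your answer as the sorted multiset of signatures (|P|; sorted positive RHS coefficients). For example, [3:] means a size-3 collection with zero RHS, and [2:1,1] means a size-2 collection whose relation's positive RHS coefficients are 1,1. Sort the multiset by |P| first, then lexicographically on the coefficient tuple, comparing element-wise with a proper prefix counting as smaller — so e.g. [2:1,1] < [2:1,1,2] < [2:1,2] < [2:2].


Σ has 9 primitive collections:

  P = {4,7}:  v_{4} + v_{7} = 0  so sig = [2:]
  P = {1,8}:  v_{1} + v_{8} = v_{5} + v_{7}  so sig = [2:1,1]
  P = {4,5}:  v_{4} + v_{5} = v_{2} + v_{3} + v_{6}  so sig = [2:1,1,1]
  P = {1,7}:  v_{1} + v_{7} = 2·v_{5}  so sig = [2:2]
  P = {5,8}:  v_{5} + v_{8} = 2·v_{7}  so sig = [2:2]
  P = {1,4}:  v_{1} + v_{4} = 2·v_{2} + 2·v_{3} + 2·v_{6}  so sig = [2:2,2,2]
  P = {2,3,5,6}:  v_{2} + v_{3} + v_{5} + v_{6} = v_{1}  so sig = [4:1]
  P = {2,3,6,7}:  v_{2} + v_{3} + v_{6} + v_{7} = v_{5}  so sig = [4:1]
  P = {2,3,6,8}:  v_{2} + v_{3} + v_{6} + v_{8} = v_{7}  so sig = [4:1]

Signatures (|P|; sorted positive RHS coefficients), sorted:
    |P|=2: 6 collections, coeffs (), (1,1), (1,1,1), (2), (2), (2,2,2)
    |P|=4: 3 collections, coeffs (1), (1), (1)


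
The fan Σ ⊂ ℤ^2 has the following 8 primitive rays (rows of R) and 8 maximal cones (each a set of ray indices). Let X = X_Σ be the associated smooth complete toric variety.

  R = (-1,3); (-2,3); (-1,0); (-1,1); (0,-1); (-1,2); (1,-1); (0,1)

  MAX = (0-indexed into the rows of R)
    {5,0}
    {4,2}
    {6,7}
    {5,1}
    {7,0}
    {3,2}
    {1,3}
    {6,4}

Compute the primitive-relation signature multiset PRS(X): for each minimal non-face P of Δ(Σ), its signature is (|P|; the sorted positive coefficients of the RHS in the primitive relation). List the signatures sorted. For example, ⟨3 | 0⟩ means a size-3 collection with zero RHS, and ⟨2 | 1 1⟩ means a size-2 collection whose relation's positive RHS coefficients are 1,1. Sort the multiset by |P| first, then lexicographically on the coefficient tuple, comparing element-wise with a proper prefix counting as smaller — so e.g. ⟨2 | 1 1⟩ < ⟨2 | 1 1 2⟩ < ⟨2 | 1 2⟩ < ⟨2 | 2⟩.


The 20 primitive collections of Σ (r=8, n=2):

  {3,6}:  v_{3} + v_{6} = 0 — sig = ⟨2 | 0⟩
  {4,7}:  v_{4} + v_{7} = 0 — sig = ⟨2 | 0⟩
  {0,2}:  v_{0} + v_{2} = v_{1} — sig = ⟨2 | 1⟩
  {0,4}:  v_{0} + v_{4} = v_{5} — sig = ⟨2 | 1⟩
  {1,6}:  v_{1} + v_{6} = v_{5} — sig = ⟨2 | 1⟩
  {2,6}:  v_{2} + v_{6} = v_{4} — sig = ⟨2 | 1⟩
  {2,7}:  v_{2} + v_{7} = v_{3} — sig = ⟨2 | 1⟩
  {3,4}:  v_{3} + v_{4} = v_{2} — sig = ⟨2 | 1⟩
  {3,5}:  v_{3} + v_{5} = v_{1} — sig = ⟨2 | 1⟩
  {3,7}:  v_{3} + v_{7} = v_{5} — sig = ⟨2 | 1⟩
  {4,5}:  v_{4} + v_{5} = v_{3} — sig = ⟨2 | 1⟩
  {5,6}:  v_{5} + v_{6} = v_{7} — sig = ⟨2 | 1⟩
  {5,7}:  v_{5} + v_{7} = v_{0} — sig = ⟨2 | 1⟩
  {0,3}:  v_{0} + v_{3} = 2·v_{5} — sig = ⟨2 | 2⟩
  {0,6}:  v_{0} + v_{6} = 2·v_{7} — sig = ⟨2 | 2⟩
  {1,4}:  v_{1} + v_{4} = 2·v_{3} — sig = ⟨2 | 2⟩
  {1,7}:  v_{1} + v_{7} = 2·v_{5} — sig = ⟨2 | 2⟩
  {2,5}:  v_{2} + v_{5} = 2·v_{3} — sig = ⟨2 | 2⟩
  {0,1}:  v_{0} + v_{1} = 3·v_{5} — sig = ⟨2 | 3⟩
  {1,2}:  v_{1} + v_{2} = 3·v_{3} — sig = ⟨2 | 3⟩

Sorted signature multiset PRS(X):
{ ⟨2 | 0⟩ ×2,  ⟨2 | 1⟩ ×11,  ⟨2 | 2⟩ ×5,  ⟨2 | 3⟩ ×2 }


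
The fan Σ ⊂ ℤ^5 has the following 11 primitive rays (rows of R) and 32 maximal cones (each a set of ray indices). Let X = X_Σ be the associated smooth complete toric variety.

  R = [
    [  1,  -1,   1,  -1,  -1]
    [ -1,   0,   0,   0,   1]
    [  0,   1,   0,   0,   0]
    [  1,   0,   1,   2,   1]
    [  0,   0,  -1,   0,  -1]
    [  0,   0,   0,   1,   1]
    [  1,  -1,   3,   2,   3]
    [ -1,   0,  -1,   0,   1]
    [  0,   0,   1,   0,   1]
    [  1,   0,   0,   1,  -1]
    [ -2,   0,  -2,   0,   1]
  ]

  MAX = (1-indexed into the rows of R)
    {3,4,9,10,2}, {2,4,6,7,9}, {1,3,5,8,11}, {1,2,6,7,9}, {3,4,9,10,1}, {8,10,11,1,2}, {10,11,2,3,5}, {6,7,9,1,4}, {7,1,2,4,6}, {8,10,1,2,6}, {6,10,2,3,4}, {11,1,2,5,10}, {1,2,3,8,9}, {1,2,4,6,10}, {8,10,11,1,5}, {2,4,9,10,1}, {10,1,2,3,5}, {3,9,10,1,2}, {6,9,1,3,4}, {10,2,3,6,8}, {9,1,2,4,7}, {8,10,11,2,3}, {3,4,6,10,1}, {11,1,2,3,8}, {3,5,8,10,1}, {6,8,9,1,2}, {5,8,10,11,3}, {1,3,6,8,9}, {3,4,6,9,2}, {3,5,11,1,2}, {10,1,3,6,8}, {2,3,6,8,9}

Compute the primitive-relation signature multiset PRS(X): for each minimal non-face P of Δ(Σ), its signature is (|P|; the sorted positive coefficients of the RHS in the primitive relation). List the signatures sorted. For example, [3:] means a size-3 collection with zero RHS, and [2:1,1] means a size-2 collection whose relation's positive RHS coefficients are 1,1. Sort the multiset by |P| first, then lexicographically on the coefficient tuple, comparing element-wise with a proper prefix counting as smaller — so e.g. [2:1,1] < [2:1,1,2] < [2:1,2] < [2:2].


The 20 primitive collections of Σ (r=11, n=5):

  {5,9}:  v_{5} + v_{9} = 0 — sig = [2:]
  {4,5}:  v_{4} + v_{5} = v_{6} + v_{10} — sig = [2:1,1]
  {5,6}:  v_{5} + v_{6} = v_{8} + v_{10} — sig = [2:1,1]
  {9,11}:  v_{9} + v_{11} = v_{2} + v_{8} — sig = [2:1,1]
  {4,11}:  v_{4} + v_{11} = v_{2} + v_{6} + v_{8} + v_{10} — sig = [2:1,1,1,1]
  {5,7}:  v_{5} + v_{7} = v_{1} + v_{2} + v_{4} + v_{6} — sig = [2:1,1,1,1]
  {7,8}:  v_{7} + v_{8} = v_{1} + v_{2} + 3·v_{6} + v_{9} — sig = [2:1,1,1,3]
  {6,11}:  v_{6} + v_{11} = v_{2} + 2·v_{8} + v_{10} — sig = [2:1,1,2]
  {7,10}:  v_{7} + v_{10} = v_{1} + v_{2} + 2·v_{4} — sig = [2:1,1,2]
  {3,7}:  v_{3} + v_{7} = v_{4} + 2·v_{9} — sig = [2:1,2]
  {7,11}:  v_{7} + v_{11} = v_{1} + 2·v_{2} + 3·v_{6} — sig = [2:1,2,3]
  {4,8}:  v_{4} + v_{8} = 2·v_{6} — sig = [2:2]
  {2,5,8}:  v_{2} + v_{5} + v_{8} = v_{11} — sig = [3:1]
  {6,9,10}:  v_{6} + v_{9} + v_{10} = v_{4} — sig = [3:1]
  {8,9,10}:  v_{8} + v_{9} + v_{10} = v_{6} — sig = [3:1]
  {1,2,3,6}:  v_{1} + v_{2} + v_{3} + v_{6} = v_{9} — sig = [4:1]
  {1,3,10,11}:  v_{1} + v_{3} + v_{10} + v_{11} = v_{5} — sig = [4:1]
  {1,2,3,4}:  v_{1} + v_{2} + v_{3} + v_{4} = 2·v_{9} + v_{10} — sig = [4:1,2]
  {1,2,3,8,10}:  v_{1} + v_{2} + v_{3} + v_{8} + v_{10} = 0 — sig = [5:]
  {1,2,4,6,9}:  v_{1} + v_{2} + v_{4} + v_{6} + v_{9} = v_{7} — sig = [5:1]

Signatures (|P|; sorted positive RHS coefficients), sorted:
{ [2:],  [2:1,1] ×3,  [2:1,1,1,1] ×2,  [2:1,1,1,3],  [2:1,1,2] ×2,  [2:1,2],  [2:1,2,3],  [2:2],  [3:1] ×3,  [4:1] ×2,  [4:1,2],  [5:],  [5:1] }


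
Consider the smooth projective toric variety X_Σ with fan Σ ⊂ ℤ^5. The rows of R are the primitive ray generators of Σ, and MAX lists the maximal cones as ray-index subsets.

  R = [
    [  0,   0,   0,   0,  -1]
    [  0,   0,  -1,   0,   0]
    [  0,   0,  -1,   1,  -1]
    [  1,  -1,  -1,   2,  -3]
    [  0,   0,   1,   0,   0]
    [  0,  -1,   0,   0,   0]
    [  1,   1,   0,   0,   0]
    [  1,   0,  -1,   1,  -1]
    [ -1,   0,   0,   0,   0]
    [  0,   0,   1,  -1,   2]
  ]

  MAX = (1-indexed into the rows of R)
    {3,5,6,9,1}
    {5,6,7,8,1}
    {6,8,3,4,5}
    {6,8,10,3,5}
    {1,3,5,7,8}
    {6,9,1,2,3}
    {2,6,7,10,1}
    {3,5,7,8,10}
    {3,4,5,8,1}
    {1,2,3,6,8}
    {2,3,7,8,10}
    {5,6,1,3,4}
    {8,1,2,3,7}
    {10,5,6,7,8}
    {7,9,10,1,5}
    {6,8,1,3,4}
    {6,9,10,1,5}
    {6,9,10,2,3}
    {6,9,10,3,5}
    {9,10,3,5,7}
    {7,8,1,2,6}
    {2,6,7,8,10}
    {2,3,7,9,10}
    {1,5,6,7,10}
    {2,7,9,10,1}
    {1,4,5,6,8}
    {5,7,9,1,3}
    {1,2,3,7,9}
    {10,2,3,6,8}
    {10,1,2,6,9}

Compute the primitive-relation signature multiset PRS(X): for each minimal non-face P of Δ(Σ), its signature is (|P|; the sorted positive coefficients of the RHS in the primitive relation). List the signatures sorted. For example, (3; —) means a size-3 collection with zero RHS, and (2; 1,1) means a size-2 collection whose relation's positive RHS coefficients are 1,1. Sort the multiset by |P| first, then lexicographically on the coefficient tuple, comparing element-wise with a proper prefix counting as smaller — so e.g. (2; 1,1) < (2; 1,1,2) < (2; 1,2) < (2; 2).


The 11 primitive collections of Σ (r=10, n=5):

  P={2,5}:  v_{2} + v_{5} = 0 ; sig = (2; —)
  P={8,9}:  v_{8} + v_{9} = v_{3} ; sig = (2; 1)
  P={4,10}:  v_{4} + v_{10} = v_{5} + v_{6} + v_{8} ; sig = (2; 1,1,1)
  P={2,4}:  v_{2} + v_{4} = v_{1} + v_{3} + v_{6} + v_{8} ; sig = (2; 1,1,1,1)
  P={4,9}:  v_{4} + v_{9} = v_{1} + 2·v_{3} + v_{5} + v_{6} ; sig = (2; 1,1,1,2)
  P={4,7}:  v_{4} + v_{7} = v_{1} + v_{5} + 2·v_{8} ; sig = (2; 1,1,2)
  P={1,3,10}:  v_{1} + v_{3} + v_{10} = 0 ; sig = (3; —)
  P={6,7,9}:  v_{6} + v_{7} + v_{9} = 0 ; sig = (3; —)
  P={3,6,7}:  v_{3} + v_{6} + v_{7} = v_{8} ; sig = (3; 1)
  P={1,8,10}:  v_{1} + v_{8} + v_{10} = v_{6} + v_{7} ; sig = (3; 1,1)
  P={1,3,5,6,8}:  v_{1} + v_{3} + v_{5} + v_{6} + v_{8} = v_{4} ; sig = (5; 1)

Sorted signature multiset PRS(X):
    |P|=2: 6 collections, coeffs (), (1), (1,1,1), (1,1,1,1), (1,1,1,2), (1,1,2)
    |P|=3: 4 collections, coeffs (), (), (1), (1,1)
    |P|=5: 1 collection, coeffs (1)


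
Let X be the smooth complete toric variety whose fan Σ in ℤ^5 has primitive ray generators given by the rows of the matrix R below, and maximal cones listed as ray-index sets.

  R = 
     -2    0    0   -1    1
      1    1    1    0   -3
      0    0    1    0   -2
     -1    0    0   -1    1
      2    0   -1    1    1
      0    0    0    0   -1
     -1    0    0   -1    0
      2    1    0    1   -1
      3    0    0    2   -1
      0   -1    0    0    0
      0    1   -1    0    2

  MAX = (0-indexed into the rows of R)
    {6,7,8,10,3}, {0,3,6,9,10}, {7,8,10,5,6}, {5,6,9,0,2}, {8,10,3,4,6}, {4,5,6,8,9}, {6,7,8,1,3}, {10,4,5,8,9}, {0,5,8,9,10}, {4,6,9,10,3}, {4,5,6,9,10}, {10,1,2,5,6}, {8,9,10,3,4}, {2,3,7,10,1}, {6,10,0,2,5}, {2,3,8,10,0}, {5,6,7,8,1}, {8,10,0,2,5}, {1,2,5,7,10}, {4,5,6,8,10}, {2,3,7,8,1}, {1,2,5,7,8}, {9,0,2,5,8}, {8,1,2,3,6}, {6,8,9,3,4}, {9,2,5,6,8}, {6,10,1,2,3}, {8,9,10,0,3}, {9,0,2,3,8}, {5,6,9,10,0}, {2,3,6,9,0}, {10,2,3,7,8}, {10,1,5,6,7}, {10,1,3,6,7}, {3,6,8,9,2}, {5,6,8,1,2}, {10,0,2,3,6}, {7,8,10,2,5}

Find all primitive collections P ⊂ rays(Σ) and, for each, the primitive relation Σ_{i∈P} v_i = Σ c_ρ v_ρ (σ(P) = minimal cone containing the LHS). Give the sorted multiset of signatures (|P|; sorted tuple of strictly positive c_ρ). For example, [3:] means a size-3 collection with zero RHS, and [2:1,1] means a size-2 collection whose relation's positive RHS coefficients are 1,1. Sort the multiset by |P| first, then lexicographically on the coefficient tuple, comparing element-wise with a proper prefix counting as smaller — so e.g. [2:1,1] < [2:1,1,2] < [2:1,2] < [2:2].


|primitive collections| = 15. Relations:

  P = {3,5}:  v_{3} + v_{5} = v_{6}  ⇒ sig = [2:1]
  P = {0,4}:  v_{0} + v_{4} = v_{9} + v_{10}  ⇒ sig = [2:1,1]
  P = {0,7}:  v_{0} + v_{7} = v_{2} + v_{10}  ⇒ sig = [2:1,1]
  P = {2,4}:  v_{2} + v_{4} = v_{6} + v_{8}  ⇒ sig = [2:1,1]
  P = {7,9}:  v_{7} + v_{9} = v_{6} + v_{8}  ⇒ sig = [2:1,1]
  P = {0,1}:  v_{0} + v_{1} = 2·v_{2} + v_{6} + v_{10}  ⇒ sig = [2:1,1,2]
  P = {1,4}:  v_{1} + v_{4} = 2·v_{6} + v_{7} + v_{8}  ⇒ sig = [2:1,1,2]
  P = {1,9}:  v_{1} + v_{9} = v_{2} + 2·v_{6} + v_{8}  ⇒ sig = [2:1,1,2]
  P = {4,7}:  v_{4} + v_{7} = 2·v_{6} + 2·v_{8} + v_{10}  ⇒ sig = [2:1,2,2]
  P = {0,6,8}:  v_{0} + v_{6} + v_{8} = 0  ⇒ sig = [3:]
  P = {2,9,10}:  v_{2} + v_{9} + v_{10} = 0  ⇒ sig = [3:]
  P = {2,6,7}:  v_{2} + v_{6} + v_{7} = v_{1}  ⇒ sig = [3:1]
  P = {1,8,10}:  v_{1} + v_{8} + v_{10} = 2·v_{7}  ⇒ sig = [3:2]
  P = {2,6,8,10}:  v_{2} + v_{6} + v_{8} + v_{10} = v_{7}  ⇒ sig = [4:1]
  P = {6,8,9,10}:  v_{6} + v_{8} + v_{9} + v_{10} = v_{4}  ⇒ sig = [4:1]

Sorted signature multiset PRS(X):
    [2:1]
    [2:1,1]
    [2:1,1]
    [2:1,1]
    [2:1,1]
    [2:1,1,2]
    [2:1,1,2]
    [2:1,1,2]
    [2:1,2,2]
    [3:]
    [3:]
    [3:1]
    [3:2]
    [4:1]
    [4:1]


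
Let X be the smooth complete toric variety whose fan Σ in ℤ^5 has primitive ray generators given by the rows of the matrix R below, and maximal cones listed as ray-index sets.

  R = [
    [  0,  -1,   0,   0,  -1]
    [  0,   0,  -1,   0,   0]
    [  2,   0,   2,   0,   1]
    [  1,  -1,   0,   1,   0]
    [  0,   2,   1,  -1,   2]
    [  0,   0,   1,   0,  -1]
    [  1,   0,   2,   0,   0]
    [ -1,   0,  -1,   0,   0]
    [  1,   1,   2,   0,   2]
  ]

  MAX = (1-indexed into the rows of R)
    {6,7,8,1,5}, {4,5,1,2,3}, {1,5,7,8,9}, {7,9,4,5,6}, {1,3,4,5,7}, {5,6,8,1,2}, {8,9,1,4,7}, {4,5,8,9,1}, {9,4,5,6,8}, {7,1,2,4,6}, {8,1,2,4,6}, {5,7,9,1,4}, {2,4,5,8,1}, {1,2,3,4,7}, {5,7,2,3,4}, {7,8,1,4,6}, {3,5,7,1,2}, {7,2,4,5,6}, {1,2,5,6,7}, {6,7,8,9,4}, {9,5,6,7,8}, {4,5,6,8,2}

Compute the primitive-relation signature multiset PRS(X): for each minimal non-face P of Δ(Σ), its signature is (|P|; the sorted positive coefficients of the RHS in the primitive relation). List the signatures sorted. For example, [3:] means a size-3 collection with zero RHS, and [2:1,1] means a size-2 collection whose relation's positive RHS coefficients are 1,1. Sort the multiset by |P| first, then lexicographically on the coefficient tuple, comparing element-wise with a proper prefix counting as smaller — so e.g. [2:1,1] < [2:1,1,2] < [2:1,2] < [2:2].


Δ(Σ) — 9 vertices, 9 min non-faces:

  • {2,9}:  v_{2} + v_{9} = v_{4} + v_{5}  so sig = [2:1,1]
  • {3,8}:  v_{3} + v_{8} = v_{1} + v_{4} + v_{5}  so sig = [2:1,1,1]
  • {3,9}:  v_{3} + v_{9} = v_{1} + 2·v_{4} + 2·v_{5} + v_{7}  so sig = [2:1,1,2,2]
  • {3,6}:  v_{3} + v_{6} = v_{2} + 2·v_{7}  so sig = [2:1,2]
  • {2,7,8}:  v_{2} + v_{7} + v_{8} = 0  so sig = [3:]
  • {1,6,9}:  v_{1} + v_{6} + v_{9} = 2·v_{7} + v_{8}  so sig = [3:1,2]
  • {1,4,5,6}:  v_{1} + v_{4} + v_{5} + v_{6} = v_{7}  so sig = [4:1]
  • {4,5,7,8}:  v_{4} + v_{5} + v_{7} + v_{8} = v_{9}  so sig = [4:1]
  • {1,2,4,5,7}:  v_{1} + v_{2} + v_{4} + v_{5} + v_{7} = v_{3}  so sig = [5:1]

Sorted signature multiset PRS(X):
{ [2:1,1],  [2:1,1,1],  [2:1,1,2,2],  [2:1,2],  [3:],  [3:1,2],  [4:1] ×2,  [5:1] }


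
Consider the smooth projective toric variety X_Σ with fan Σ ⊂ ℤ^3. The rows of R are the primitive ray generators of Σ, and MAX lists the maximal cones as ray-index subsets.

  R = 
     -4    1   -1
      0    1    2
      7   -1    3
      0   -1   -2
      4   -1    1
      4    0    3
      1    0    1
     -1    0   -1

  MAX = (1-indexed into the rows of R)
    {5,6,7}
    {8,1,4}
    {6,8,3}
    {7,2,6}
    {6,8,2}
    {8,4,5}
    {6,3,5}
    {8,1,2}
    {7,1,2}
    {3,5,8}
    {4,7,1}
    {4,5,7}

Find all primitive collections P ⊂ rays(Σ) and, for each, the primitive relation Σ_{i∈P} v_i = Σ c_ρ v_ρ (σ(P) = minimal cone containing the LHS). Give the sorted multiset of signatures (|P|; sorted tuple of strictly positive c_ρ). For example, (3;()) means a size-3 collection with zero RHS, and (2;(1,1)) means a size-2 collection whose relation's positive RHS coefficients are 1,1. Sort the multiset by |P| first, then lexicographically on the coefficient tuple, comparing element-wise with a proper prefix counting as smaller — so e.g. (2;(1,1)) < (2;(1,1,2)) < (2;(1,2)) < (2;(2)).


Minimal non-faces — 11 found among 8 rays, 12 max cones:

  {1,5}:  v_{1} + v_{5} = 0  so sig = (2;())
  {2,4}:  v_{2} + v_{4} = 0  so sig = (2;())
  {7,8}:  v_{7} + v_{8} = 0  so sig = (2;())
  {1,6}:  v_{1} + v_{6} = v_{2}  so sig = (2;(1))
  {2,5}:  v_{2} + v_{5} = v_{6}  so sig = (2;(1))
  {4,6}:  v_{4} + v_{6} = v_{5}  so sig = (2;(1))
  {1,3}:  v_{1} + v_{3} = v_{6} + v_{8}  so sig = (2;(1,1))
  {3,7}:  v_{3} + v_{7} = v_{5} + v_{6}  so sig = (2;(1,1))
  {2,3}:  v_{2} + v_{3} = 2·v_{6} + v_{8}  so sig = (2;(1,2))
  {3,4}:  v_{3} + v_{4} = 2·v_{5} + v_{8}  so sig = (2;(1,2))
  {5,6,8}:  v_{5} + v_{6} + v_{8} = v_{3}  so sig = (3;(1))

Sorted signature multiset PRS(X):
{ (2;()) ×3,  (2;(1)) ×3,  (2;(1,1)) ×2,  (2;(1,2)) ×2,  (3;(1)) }


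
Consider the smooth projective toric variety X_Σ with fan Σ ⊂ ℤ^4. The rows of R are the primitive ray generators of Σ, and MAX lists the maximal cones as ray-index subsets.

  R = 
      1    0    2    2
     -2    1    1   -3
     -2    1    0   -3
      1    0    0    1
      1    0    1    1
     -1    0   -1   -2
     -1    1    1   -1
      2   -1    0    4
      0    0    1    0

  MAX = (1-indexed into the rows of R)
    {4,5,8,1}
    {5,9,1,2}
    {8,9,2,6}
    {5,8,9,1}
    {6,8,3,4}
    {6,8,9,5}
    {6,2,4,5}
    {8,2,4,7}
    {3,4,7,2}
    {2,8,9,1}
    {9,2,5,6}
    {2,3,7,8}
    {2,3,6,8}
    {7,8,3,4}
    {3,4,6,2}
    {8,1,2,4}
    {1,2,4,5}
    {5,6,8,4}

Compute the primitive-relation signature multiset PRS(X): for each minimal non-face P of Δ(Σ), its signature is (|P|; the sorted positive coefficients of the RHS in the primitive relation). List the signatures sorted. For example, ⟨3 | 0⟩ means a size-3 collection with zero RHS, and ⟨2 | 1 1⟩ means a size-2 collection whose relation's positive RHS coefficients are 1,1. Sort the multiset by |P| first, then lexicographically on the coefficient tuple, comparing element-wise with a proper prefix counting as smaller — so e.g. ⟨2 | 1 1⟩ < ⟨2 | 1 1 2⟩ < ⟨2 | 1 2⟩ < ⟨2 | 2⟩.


12 minimal non-faces of Δ(Σ) (on 9 rays):

  P={1,6}:  v_{1} + v_{6} = v_{9} ; sig = ⟨2 | 1⟩
  P={3,9}:  v_{3} + v_{9} = v_{2} ; sig = ⟨2 | 1⟩
  P={4,9}:  v_{4} + v_{9} = v_{5} ; sig = ⟨2 | 1⟩
  P={6,7}:  v_{6} + v_{7} = v_{3} ; sig = ⟨2 | 1⟩
  P={3,5}:  v_{3} + v_{5} = v_{2} + v_{4} ; sig = ⟨2 | 1 1⟩
  P={1,3}:  v_{1} + v_{3} = 2·v_{2} + v_{4} + v_{8} ; sig = ⟨2 | 1 1 2⟩
  P={7,9}:  v_{7} + v_{9} = 2·v_{2} + v_{4} + v_{8} ; sig = ⟨2 | 1 1 2⟩
  P={5,7}:  v_{5} + v_{7} = 2·v_{2} + 2·v_{4} + v_{8} ; sig = ⟨2 | 1 2 2⟩
  P={1,7}:  v_{1} + v_{7} = 3·v_{2} + 2·v_{4} + 2·v_{8} ; sig = ⟨2 | 2 2 3⟩
  P={2,5,8}:  v_{2} + v_{5} + v_{8} = v_{1} ; sig = ⟨3 | 1⟩
  P={2,4,6,8}:  v_{2} + v_{4} + v_{6} + v_{8} = 0 ; sig = ⟨4 | 0⟩
  P={2,3,4,8}:  v_{2} + v_{3} + v_{4} + v_{8} = v_{7} ; sig = ⟨4 | 1⟩

Sorted signature multiset PRS(X):
{ ⟨2 | 1⟩ ×4,  ⟨2 | 1 1⟩,  ⟨2 | 1 1 2⟩ ×2,  ⟨2 | 1 2 2⟩,  ⟨2 | 2 2 3⟩,  ⟨3 | 1⟩,  ⟨4 | 0⟩,  ⟨4 | 1⟩ }


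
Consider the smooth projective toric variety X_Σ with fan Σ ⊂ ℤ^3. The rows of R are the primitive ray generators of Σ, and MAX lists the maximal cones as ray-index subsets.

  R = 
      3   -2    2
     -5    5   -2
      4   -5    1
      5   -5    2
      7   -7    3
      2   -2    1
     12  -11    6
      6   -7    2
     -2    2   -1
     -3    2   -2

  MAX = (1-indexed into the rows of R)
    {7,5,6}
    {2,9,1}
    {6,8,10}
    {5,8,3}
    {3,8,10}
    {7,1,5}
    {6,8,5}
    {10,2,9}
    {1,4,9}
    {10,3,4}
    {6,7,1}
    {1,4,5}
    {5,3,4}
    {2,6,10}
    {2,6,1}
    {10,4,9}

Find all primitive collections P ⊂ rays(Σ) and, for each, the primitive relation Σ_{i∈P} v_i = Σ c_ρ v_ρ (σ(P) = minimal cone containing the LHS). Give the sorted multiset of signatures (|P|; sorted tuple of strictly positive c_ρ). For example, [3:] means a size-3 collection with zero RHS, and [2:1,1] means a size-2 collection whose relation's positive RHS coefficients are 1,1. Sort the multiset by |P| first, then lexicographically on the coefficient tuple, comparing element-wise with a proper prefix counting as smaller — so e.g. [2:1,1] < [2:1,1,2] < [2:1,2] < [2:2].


22 minimal non-faces of Δ(Σ) (on 10 rays):

  • {1,10}:  v_{1} + v_{10} = 0  ⇒ sig = [2:]
  • {2,4}:  v_{2} + v_{4} = 0  ⇒ sig = [2:]
  • {6,9}:  v_{6} + v_{9} = 0  ⇒ sig = [2:]
  • {1,3}:  v_{1} + v_{3} = v_{5}  ⇒ sig = [2:1]
  • {2,5}:  v_{2} + v_{5} = v_{6}  ⇒ sig = [2:1]
  • {3,6}:  v_{3} + v_{6} = v_{8}  ⇒ sig = [2:1]
  • {4,6}:  v_{4} + v_{6} = v_{5}  ⇒ sig = [2:1]
  • {5,9}:  v_{5} + v_{9} = v_{4}  ⇒ sig = [2:1]
  • {5,10}:  v_{5} + v_{10} = v_{3}  ⇒ sig = [2:1]
  • {8,9}:  v_{8} + v_{9} = v_{3}  ⇒ sig = [2:1]
  • {1,8}:  v_{1} + v_{8} = v_{5} + v_{6}  ⇒ sig = [2:1,1]
  • {2,3}:  v_{2} + v_{3} = v_{6} + v_{10}  ⇒ sig = [2:1,1]
  • {3,9}:  v_{3} + v_{9} = v_{4} + v_{10}  ⇒ sig = [2:1,1]
  • {4,8}:  v_{4} + v_{8} = v_{3} + v_{5}  ⇒ sig = [2:1,1]
  • {7,9}:  v_{7} + v_{9} = v_{1} + v_{5}  ⇒ sig = [2:1,1]
  • {7,10}:  v_{7} + v_{10} = v_{5} + v_{6}  ⇒ sig = [2:1,1]
  • {2,7}:  v_{2} + v_{7} = v_{1} + 2·v_{6}  ⇒ sig = [2:1,2]
  • {2,8}:  v_{2} + v_{8} = 2·v_{6} + v_{10}  ⇒ sig = [2:1,2]
  • {3,7}:  v_{3} + v_{7} = 2·v_{5} + v_{6}  ⇒ sig = [2:1,2]
  • {4,7}:  v_{4} + v_{7} = v_{1} + 2·v_{5}  ⇒ sig = [2:1,2]
  • {7,8}:  v_{7} + v_{8} = 2·v_{5} + 2·v_{6}  ⇒ sig = [2:2,2]
  • {1,5,6}:  v_{1} + v_{5} + v_{6} = v_{7}  ⇒ sig = [3:1]

Sorted signature multiset PRS(X):
    |P|=2: 21 collections, coeffs (), (), (), (1), (1), (1), (1), (1), (1), (1), (1,1), (1,1), (1,1), (1,1), (1,1), (1,1), (1,2), (1,2), (1,2), (1,2), (2,2)
    |P|=3: 1 collection, coeffs (1)


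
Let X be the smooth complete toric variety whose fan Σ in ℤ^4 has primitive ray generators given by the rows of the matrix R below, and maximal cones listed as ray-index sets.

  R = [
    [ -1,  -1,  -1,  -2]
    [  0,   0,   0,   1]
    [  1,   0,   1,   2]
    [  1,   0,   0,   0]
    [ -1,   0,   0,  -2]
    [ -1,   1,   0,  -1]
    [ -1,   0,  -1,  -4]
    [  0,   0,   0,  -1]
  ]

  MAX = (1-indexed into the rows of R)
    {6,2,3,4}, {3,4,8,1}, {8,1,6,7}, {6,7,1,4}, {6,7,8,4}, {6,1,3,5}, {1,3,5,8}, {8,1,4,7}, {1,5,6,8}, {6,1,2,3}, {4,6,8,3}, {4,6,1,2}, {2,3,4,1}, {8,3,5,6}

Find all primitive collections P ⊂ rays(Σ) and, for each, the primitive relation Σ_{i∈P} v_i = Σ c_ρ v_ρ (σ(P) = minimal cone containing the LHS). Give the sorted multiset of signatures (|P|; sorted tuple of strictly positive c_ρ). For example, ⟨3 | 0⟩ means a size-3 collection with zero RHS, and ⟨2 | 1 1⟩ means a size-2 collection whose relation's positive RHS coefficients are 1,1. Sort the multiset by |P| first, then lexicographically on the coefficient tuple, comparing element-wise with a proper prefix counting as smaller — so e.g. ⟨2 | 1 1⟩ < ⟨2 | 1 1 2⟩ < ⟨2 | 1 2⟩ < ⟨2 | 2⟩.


Σ has 9 primitive collections:

  P={2,8}:  v_{2} + v_{8} = 0  ⇒ sig = ⟨2 | 0⟩
  P={2,5}:  v_{2} + v_{5} = v_{1} + v_{3} + v_{6}  ⇒ sig = ⟨2 | 1 1 1⟩
  P={2,7}:  v_{2} + v_{7} = v_{1} + v_{4} + v_{6}  ⇒ sig = ⟨2 | 1 1 1⟩
  P={5,7}:  v_{5} + v_{7} = v_{1} + v_{6} + 3·v_{8}  ⇒ sig = ⟨2 | 1 1 3⟩
  P={3,7}:  v_{3} + v_{7} = 2·v_{8}  ⇒ sig = ⟨2 | 2⟩
  P={4,5}:  v_{4} + v_{5} = 2·v_{8}  ⇒ sig = ⟨2 | 2⟩
  P={1,3,4,6}:  v_{1} + v_{3} + v_{4} + v_{6} = v_{8}  ⇒ sig = ⟨4 | 1⟩
  P={1,3,6,8}:  v_{1} + v_{3} + v_{6} + v_{8} = v_{5}  ⇒ sig = ⟨4 | 1⟩
  P={1,4,6,8}:  v_{1} + v_{4} + v_{6} + v_{8} = v_{7}  ⇒ sig = ⟨4 | 1⟩

Signatures (|P|; sorted positive RHS coefficients), sorted:
{ ⟨2 | 0⟩,  ⟨2 | 1 1 1⟩ ×2,  ⟨2 | 1 1 3⟩,  ⟨2 | 2⟩ ×2,  ⟨4 | 1⟩ ×3 }


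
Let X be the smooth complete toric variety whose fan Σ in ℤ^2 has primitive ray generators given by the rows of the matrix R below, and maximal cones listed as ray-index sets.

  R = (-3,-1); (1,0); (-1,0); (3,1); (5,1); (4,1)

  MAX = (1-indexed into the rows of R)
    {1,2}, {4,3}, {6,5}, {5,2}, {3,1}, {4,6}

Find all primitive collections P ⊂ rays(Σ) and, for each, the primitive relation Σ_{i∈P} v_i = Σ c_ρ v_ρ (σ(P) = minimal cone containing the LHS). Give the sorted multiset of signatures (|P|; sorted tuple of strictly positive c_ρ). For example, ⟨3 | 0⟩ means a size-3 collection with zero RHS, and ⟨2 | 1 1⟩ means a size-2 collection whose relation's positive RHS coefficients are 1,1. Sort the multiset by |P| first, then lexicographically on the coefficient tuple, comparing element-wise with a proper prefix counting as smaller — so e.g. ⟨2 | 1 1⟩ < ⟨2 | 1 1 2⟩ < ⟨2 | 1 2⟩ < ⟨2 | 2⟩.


Δ(Σ) — 6 vertices, 9 min non-faces:

  • {1,4}:  v_{1} + v_{4} = 0  ⟹  sig = ⟨2 | 0⟩
  • {2,3}:  v_{2} + v_{3} = 0  ⟹  sig = ⟨2 | 0⟩
  • {1,6}:  v_{1} + v_{6} = v_{2}  ⟹  sig = ⟨2 | 1⟩
  • {2,4}:  v_{2} + v_{4} = v_{6}  ⟹  sig = ⟨2 | 1⟩
  • {2,6}:  v_{2} + v_{6} = v_{5}  ⟹  sig = ⟨2 | 1⟩
  • {3,5}:  v_{3} + v_{5} = v_{6}  ⟹  sig = ⟨2 | 1⟩
  • {3,6}:  v_{3} + v_{6} = v_{4}  ⟹  sig = ⟨2 | 1⟩
  • {1,5}:  v_{1} + v_{5} = 2·v_{2}  ⟹  sig = ⟨2 | 2⟩
  • {4,5}:  v_{4} + v_{5} = 2·v_{6}  ⟹  sig = ⟨2 | 2⟩

Hence PRS(X_Σ) =
[⟨2 | 0⟩, ⟨2 | 0⟩, ⟨2 | 1⟩, ⟨2 | 1⟩, ⟨2 | 1⟩, ⟨2 | 1⟩, ⟨2 | 1⟩, ⟨2 | 2⟩, ⟨2 | 2⟩]


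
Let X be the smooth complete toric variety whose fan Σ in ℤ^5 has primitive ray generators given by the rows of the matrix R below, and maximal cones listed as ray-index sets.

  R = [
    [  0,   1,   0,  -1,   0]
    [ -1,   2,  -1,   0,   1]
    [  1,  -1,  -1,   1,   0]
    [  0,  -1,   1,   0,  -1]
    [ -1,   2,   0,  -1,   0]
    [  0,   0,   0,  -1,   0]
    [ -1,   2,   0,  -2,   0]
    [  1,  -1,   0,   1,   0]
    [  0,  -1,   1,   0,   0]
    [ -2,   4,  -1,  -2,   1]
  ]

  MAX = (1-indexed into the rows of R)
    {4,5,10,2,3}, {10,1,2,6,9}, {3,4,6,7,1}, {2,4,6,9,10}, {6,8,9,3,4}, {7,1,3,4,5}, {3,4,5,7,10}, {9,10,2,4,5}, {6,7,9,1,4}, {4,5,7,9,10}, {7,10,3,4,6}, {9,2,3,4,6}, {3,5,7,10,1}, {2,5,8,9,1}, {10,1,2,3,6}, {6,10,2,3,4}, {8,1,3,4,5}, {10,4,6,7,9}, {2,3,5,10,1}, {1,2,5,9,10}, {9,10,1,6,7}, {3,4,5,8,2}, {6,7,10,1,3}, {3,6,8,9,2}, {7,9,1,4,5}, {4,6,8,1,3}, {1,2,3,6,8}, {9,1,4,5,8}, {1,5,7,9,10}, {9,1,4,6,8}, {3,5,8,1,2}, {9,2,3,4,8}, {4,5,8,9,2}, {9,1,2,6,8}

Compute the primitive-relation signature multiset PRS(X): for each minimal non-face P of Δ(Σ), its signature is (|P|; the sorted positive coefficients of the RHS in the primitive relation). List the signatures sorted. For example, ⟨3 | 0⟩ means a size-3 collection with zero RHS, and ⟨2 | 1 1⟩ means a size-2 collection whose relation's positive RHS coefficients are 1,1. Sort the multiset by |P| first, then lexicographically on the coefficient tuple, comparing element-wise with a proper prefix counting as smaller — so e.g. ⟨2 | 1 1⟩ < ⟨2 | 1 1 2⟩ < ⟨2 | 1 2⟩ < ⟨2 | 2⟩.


Δ(Σ) — 10 vertices, 11 min non-faces:

  • {2,7}:  v_{2} + v_{7} = v_{10}  ⟹  sig = ⟨2 | 1⟩
  • {5,6}:  v_{5} + v_{6} = v_{7}  ⟹  sig = ⟨2 | 1⟩
  • {7,8}:  v_{7} + v_{8} = v_{1}  ⟹  sig = ⟨2 | 1⟩
  • {8,10}:  v_{8} + v_{10} = v_{1} + v_{2}  ⟹  sig = ⟨2 | 1 1⟩
  • {3,5,9}:  v_{3} + v_{5} + v_{9} = 0  ⟹  sig = ⟨3 | 0⟩
  • {1,2,4}:  v_{1} + v_{2} + v_{4} = v_{5}  ⟹  sig = ⟨3 | 1⟩
  • {3,7,9}:  v_{3} + v_{7} + v_{9} = v_{6}  ⟹  sig = ⟨3 | 1⟩
  • {1,3,9}:  v_{1} + v_{3} + v_{9} = v_{6} + v_{8}  ⟹  sig = ⟨3 | 1 1⟩
  • {1,4,10}:  v_{1} + v_{4} + v_{10} = v_{5} + v_{7}  ⟹  sig = ⟨3 | 1 1⟩
  • {3,9,10}:  v_{3} + v_{9} + v_{10} = v_{2} + v_{6}  ⟹  sig = ⟨3 | 1 1⟩
  • {2,4,6,8}:  v_{2} + v_{4} + v_{6} + v_{8} = 0  ⟹  sig = ⟨4 | 0⟩

so the primitive-relation signature multiset is
    ⟨2 | 1⟩
    ⟨2 | 1⟩
    ⟨2 | 1⟩
    ⟨2 | 1 1⟩
    ⟨3 | 0⟩
    ⟨3 | 1⟩
    ⟨3 | 1⟩
    ⟨3 | 1 1⟩
    ⟨3 | 1 1⟩
    ⟨3 | 1 1⟩
    ⟨4 | 0⟩


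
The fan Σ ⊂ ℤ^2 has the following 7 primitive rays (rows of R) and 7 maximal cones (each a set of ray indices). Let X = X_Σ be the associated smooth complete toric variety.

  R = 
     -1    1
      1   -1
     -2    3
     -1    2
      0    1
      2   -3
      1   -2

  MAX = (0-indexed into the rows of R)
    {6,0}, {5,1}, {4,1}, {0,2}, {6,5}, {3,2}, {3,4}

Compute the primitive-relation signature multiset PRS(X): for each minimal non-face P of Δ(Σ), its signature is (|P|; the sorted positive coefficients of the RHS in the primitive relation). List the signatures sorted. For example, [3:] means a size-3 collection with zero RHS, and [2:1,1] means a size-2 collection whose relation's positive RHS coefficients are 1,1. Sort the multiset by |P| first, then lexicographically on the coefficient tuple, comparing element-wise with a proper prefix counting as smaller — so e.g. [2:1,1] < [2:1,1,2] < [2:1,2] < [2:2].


|primitive collections| = 14. Relations:

  {0,1}:  v_{0} + v_{1} = 0  →  sig = [2:]
  {2,5}:  v_{2} + v_{5} = 0  →  sig = [2:]
  {3,6}:  v_{3} + v_{6} = 0  →  sig = [2:]
  {0,3}:  v_{0} + v_{3} = v_{2}  →  sig = [2:1]
  {0,4}:  v_{0} + v_{4} = v_{3}  →  sig = [2:1]
  {0,5}:  v_{0} + v_{5} = v_{6}  →  sig = [2:1]
  {1,2}:  v_{1} + v_{2} = v_{3}  →  sig = [2:1]
  {1,3}:  v_{1} + v_{3} = v_{4}  →  sig = [2:1]
  {1,6}:  v_{1} + v_{6} = v_{5}  →  sig = [2:1]
  {2,6}:  v_{2} + v_{6} = v_{0}  →  sig = [2:1]
  {3,5}:  v_{3} + v_{5} = v_{1}  →  sig = [2:1]
  {4,6}:  v_{4} + v_{6} = v_{1}  →  sig = [2:1]
  {2,4}:  v_{2} + v_{4} = 2·v_{3}  →  sig = [2:2]
  {4,5}:  v_{4} + v_{5} = 2·v_{1}  →  sig = [2:2]

Sorted signature multiset PRS(X):
[[2:], [2:], [2:], [2:1], [2:1], [2:1], [2:1], [2:1], [2:1], [2:1], [2:1], [2:1], [2:2], [2:2]]
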